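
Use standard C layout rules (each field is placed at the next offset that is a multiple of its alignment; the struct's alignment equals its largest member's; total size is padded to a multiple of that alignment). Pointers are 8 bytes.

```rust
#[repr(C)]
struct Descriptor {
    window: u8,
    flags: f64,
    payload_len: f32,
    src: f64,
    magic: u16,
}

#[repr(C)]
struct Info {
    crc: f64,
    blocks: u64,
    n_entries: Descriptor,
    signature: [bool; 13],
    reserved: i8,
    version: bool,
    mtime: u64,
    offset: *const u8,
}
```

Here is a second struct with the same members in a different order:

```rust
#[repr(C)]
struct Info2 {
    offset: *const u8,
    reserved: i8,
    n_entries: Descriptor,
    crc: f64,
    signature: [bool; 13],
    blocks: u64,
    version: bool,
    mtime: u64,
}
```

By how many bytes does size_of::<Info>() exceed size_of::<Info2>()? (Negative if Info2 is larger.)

Descriptor: window at 0 (size 1, align 1) → ends 1; pad 7 to align 8 for flags; flags at 8 (size 8, align 8) → ends 16; payload_len at 16 (size 4, align 4) → ends 20; pad 4 to align 8 for src; src at 24 (size 8, align 8) → ends 32; magic at 32 (size 2, align 2) → ends 34; tail pad 6 to reach multiple of 8; total 40 bytes, alignment 8
crc at 0 (size 8, align 8) → ends 8
blocks at 8 (size 8, align 8) → ends 16
n_entries at 16 (size 40, align 8) → ends 56
signature at 56 (size 13, align 1) → ends 69
reserved at 69 (size 1, align 1) → ends 70
version at 70 (size 1, align 1) → ends 71
pad 1 to align 8 for mtime
mtime at 72 (size 8, align 8) → ends 80
offset at 80 (size 8, align 8) → ends 88
total 88 bytes, alignment 8
— Info2 —
offset at 0 (size 8, align 8) → ends 8
reserved at 8 (size 1, align 1) → ends 9
pad 7 to align 8 for n_entries
n_entries at 16 (size 40, align 8) → ends 56
crc at 56 (size 8, align 8) → ends 64
signature at 64 (size 13, align 1) → ends 77
pad 3 to align 8 for blocks
blocks at 80 (size 8, align 8) → ends 88
version at 88 (size 1, align 1) → ends 89
pad 7 to align 8 for mtime
mtime at 96 (size 8, align 8) → ends 104
total 104 bytes, alignment 8
88 − 104 = -16

-16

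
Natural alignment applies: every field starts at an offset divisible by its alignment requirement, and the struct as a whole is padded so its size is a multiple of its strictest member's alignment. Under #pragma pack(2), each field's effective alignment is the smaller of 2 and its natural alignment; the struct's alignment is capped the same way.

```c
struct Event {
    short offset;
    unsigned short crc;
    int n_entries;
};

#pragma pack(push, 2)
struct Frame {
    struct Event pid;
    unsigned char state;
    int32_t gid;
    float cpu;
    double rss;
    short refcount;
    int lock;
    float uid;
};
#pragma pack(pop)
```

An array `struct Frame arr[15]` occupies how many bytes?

Event: @0: offset [2B, align 2] → 2; @2: crc [2B, align 2] → 4; @4: n_entries [4B, align 4] → 8; size 8, align 4
@0: pid [8B, align 2] → 8
@8: state [1B, align 1] → 9
+1 pad (align 2)
@10: gid [4B, align 2] → 14
@14: cpu [4B, align 2] → 18
@18: rss [8B, align 2] → 26
@26: refcount [2B, align 2] → 28
@28: lock [4B, align 2] → 32
@32: uid [4B, align 2] → 36
size 36, align 2
array of 15: 15 × 36 = 540

540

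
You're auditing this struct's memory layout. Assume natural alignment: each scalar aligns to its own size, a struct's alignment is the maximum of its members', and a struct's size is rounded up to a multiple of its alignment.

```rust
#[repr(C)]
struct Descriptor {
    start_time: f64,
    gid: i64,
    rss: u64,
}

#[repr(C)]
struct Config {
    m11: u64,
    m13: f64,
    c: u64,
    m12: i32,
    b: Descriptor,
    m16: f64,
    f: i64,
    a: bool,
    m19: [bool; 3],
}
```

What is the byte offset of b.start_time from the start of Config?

32

Descriptor: start_time at 0 (size 8, align 8) → ends 8; gid at 8 (size 8, align 8) → ends 16; rss at 16 (size 8, align 8) → ends 24; total 24 bytes, alignment 8
m11 at 0 (size 8, align 8) → ends 8
m13 at 8 (size 8, align 8) → ends 16
c at 16 (size 8, align 8) → ends 24
m12 at 24 (size 4, align 4) → ends 28
pad 4 to align 8 for b
b at 32 (size 24, align 8) → ends 56
within Descriptor: start_time at 0
32 + 0 = 32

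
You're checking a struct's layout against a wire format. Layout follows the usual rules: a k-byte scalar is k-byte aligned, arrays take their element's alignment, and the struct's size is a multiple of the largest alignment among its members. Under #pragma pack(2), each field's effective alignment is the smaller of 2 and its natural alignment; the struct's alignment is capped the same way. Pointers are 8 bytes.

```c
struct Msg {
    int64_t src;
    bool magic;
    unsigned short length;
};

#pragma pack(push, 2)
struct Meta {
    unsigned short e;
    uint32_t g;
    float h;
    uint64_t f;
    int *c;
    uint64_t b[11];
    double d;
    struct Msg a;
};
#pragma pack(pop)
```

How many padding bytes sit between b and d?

0

Msg: @0: src [8B, align 8] → 8; @8: magic [1B, align 1] → 9; +1 pad (align 2); @10: length [2B, align 2] → 12; +4 tail pad (align 8); size 16, align 8
@0: e [2B, align 2] → 2
@2: g [4B, align 2] → 6
@6: h [4B, align 2] → 10
@10: f [8B, align 2] → 18
@18: c [8B, align 2] → 26
@26: b [88B, align 2] → 114
@114: d [8B, align 2] → 122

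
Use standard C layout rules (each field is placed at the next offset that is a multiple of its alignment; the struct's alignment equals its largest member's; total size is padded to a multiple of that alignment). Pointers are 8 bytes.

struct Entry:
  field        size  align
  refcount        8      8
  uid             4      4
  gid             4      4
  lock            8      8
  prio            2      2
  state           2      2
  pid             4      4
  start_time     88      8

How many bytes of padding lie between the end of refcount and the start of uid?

0

0..8  refcount  (8B, 8-aligned)
8..12  uid  (4B, 4-aligned)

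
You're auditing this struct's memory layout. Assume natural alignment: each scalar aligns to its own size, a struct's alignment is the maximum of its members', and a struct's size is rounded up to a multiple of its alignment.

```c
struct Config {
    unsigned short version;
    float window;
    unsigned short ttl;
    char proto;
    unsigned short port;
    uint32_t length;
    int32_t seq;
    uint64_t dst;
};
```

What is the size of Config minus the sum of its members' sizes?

@0: version [2B, align 2] → 2
+2 pad (align 4)
@4: window [4B, align 4] → 8
@8: ttl [2B, align 2] → 10
@10: proto [1B, align 1] → 11
+1 pad (align 2)
@12: port [2B, align 2] → 14
+2 pad (align 4)
@16: length [4B, align 4] → 20
@20: seq [4B, align 4] → 24
@24: dst [8B, align 8] → 32
size 32, align 8
data bytes 27, size 32 → padding 5

5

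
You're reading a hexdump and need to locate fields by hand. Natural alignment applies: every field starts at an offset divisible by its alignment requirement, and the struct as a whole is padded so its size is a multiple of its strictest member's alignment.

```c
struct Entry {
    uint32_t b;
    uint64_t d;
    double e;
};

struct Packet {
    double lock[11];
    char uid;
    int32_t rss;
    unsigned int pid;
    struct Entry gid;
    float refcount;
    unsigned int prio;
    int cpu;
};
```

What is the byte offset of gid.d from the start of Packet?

Entry: 0..4  b  (4B, 4-aligned); 4..8  -- padding (4B); 8..16  d  (8B, 8-aligned); 16..24  e  (8B, 8-aligned); sizeof = 24, alignof = 8
0..88  lock  (88B, 8-aligned)
88..89  uid  (1B, 1-aligned)
89..92  -- padding (3B)
92..96  rss  (4B, 4-aligned)
96..100  pid  (4B, 4-aligned)
100..104  -- padding (4B)
104..128  gid  (24B, 8-aligned)
within Entry: d at 8
104 + 8 = 112

112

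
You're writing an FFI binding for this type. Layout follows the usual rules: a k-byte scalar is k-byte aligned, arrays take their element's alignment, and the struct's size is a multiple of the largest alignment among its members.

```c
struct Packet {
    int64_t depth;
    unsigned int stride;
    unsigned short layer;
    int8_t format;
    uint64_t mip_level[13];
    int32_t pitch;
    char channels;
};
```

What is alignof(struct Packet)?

8

member alignments: depth=8, stride=4, layer=2, format=1, mip_level=8, pitch=4, channels=1
max = 8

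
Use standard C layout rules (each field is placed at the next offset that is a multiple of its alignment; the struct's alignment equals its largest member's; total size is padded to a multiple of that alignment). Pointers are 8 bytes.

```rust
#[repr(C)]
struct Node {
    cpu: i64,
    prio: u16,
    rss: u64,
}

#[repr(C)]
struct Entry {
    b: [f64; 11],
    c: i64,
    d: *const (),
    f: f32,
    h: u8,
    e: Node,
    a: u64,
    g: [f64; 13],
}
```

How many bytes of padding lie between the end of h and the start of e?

Node: cpu at 0 (size 8, align 8) → ends 8; prio at 8 (size 2, align 2) → ends 10; pad 6 to align 8 for rss; rss at 16 (size 8, align 8) → ends 24; total 24 bytes, alignment 8
b at 0 (size 88, align 8) → ends 88
c at 88 (size 8, align 8) → ends 96
d at 96 (size 8, align 8) → ends 104
f at 104 (size 4, align 4) → ends 108
h at 108 (size 1, align 1) → ends 109
pad 3 to align 8 for e
e at 112 (size 24, align 8) → ends 136

3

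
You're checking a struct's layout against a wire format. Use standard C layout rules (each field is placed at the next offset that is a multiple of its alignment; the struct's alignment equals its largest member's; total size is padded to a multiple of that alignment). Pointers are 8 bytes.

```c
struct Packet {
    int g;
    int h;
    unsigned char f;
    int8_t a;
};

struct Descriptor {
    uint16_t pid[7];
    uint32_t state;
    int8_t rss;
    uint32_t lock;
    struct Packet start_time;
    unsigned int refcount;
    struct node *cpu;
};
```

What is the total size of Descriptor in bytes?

Packet: @0: g [4B, align 4] → 4; @4: h [4B, align 4] → 8; @8: f [1B, align 1] → 9; @9: a [1B, align 1] → 10; +2 tail pad (align 4); size 12, align 4
@0: pid [14B, align 2] → 14
+2 pad (align 4)
@16: state [4B, align 4] → 20
@20: rss [1B, align 1] → 21
+3 pad (align 4)
@24: lock [4B, align 4] → 28
@28: start_time [12B, align 4] → 40
@40: refcount [4B, align 4] → 44
+4 pad (align 8)
@48: cpu [8B, align 8] → 56
size 56, align 8

56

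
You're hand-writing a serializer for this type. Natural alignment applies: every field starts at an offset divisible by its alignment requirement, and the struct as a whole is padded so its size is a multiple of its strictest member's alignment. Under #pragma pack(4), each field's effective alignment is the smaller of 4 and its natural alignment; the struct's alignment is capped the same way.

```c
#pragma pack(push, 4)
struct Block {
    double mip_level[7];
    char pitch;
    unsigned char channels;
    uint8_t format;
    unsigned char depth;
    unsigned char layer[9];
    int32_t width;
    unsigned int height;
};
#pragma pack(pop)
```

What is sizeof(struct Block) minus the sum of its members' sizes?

3

mip_level at 0 (size 56, align 4) → ends 56
pitch at 56 (size 1, align 1) → ends 57
channels at 57 (size 1, align 1) → ends 58
format at 58 (size 1, align 1) → ends 59
depth at 59 (size 1, align 1) → ends 60
layer at 60 (size 9, align 1) → ends 69
pad 3 to align 4 for width
width at 72 (size 4, align 4) → ends 76
height at 76 (size 4, align 4) → ends 80
total 80 bytes, alignment 4
data bytes 77, size 80 → padding 3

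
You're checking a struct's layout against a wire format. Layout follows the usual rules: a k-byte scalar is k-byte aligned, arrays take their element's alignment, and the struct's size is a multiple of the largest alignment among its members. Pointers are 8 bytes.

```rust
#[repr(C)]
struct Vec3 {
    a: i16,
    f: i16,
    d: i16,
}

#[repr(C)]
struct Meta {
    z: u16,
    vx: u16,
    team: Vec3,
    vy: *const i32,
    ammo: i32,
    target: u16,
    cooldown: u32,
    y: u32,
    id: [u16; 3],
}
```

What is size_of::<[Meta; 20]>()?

Vec3: a at 0 (size 2, align 2) → ends 2; f at 2 (size 2, align 2) → ends 4; d at 4 (size 2, align 2) → ends 6; total 6 bytes, alignment 2
z at 0 (size 2, align 2) → ends 2
vx at 2 (size 2, align 2) → ends 4
team at 4 (size 6, align 2) → ends 10
pad 6 to align 8 for vy
vy at 16 (size 8, align 8) → ends 24
ammo at 24 (size 4, align 4) → ends 28
target at 28 (size 2, align 2) → ends 30
pad 2 to align 4 for cooldown
cooldown at 32 (size 4, align 4) → ends 36
y at 36 (size 4, align 4) → ends 40
id at 40 (size 6, align 2) → ends 46
tail pad 2 to reach multiple of 8
total 48 bytes, alignment 8
array of 20: 20 × 48 = 960

960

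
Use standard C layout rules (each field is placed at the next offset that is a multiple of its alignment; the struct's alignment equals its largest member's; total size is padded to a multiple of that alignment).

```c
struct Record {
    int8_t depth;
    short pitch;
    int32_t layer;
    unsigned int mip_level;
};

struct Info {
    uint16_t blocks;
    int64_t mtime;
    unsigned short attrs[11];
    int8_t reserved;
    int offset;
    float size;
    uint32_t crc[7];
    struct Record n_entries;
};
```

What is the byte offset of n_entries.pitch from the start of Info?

Record: @0: depth [1B, align 1] → 1; +1 pad (align 2); @2: pitch [2B, align 2] → 4; @4: layer [4B, align 4] → 8; @8: mip_level [4B, align 4] → 12; size 12, align 4
@0: blocks [2B, align 2] → 2
+6 pad (align 8)
@8: mtime [8B, align 8] → 16
@16: attrs [22B, align 2] → 38
@38: reserved [1B, align 1] → 39
+1 pad (align 4)
@40: offset [4B, align 4] → 44
@44: size [4B, align 4] → 48
@48: crc [28B, align 4] → 76
@76: n_entries [12B, align 4] → 88
within Record: pitch at 2
76 + 2 = 78

78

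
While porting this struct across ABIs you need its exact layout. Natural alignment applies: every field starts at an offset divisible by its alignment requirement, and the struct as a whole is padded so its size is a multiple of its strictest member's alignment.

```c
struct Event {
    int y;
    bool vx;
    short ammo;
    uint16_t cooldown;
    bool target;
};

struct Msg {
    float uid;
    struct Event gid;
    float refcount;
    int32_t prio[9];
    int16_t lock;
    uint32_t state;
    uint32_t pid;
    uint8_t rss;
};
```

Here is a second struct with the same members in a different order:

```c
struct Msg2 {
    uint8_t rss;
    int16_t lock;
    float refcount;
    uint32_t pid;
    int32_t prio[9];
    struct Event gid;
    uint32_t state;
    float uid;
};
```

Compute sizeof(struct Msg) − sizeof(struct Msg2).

Event: 0..4  y  (4B, 4-aligned); 4..5  vx  (1B, 1-aligned); 5..6  -- padding (1B); 6..8  ammo  (2B, 2-aligned); 8..10  cooldown  (2B, 2-aligned); 10..11  target  (1B, 1-aligned); 11..12  -- tail padding (1B); sizeof = 12, alignof = 4
0..4  uid  (4B, 4-aligned)
4..16  gid  (12B, 4-aligned)
16..20  refcount  (4B, 4-aligned)
20..56  prio  (36B, 4-aligned)
56..58  lock  (2B, 2-aligned)
58..60  -- padding (2B)
60..64  state  (4B, 4-aligned)
64..68  pid  (4B, 4-aligned)
68..69  rss  (1B, 1-aligned)
69..72  -- tail padding (3B)
sizeof = 72, alignof = 4
— Msg2 —
0..1  rss  (1B, 1-aligned)
1..2  -- padding (1B)
2..4  lock  (2B, 2-aligned)
4..8  refcount  (4B, 4-aligned)
8..12  pid  (4B, 4-aligned)
12..48  prio  (36B, 4-aligned)
48..60  gid  (12B, 4-aligned)
60..64  state  (4B, 4-aligned)
64..68  uid  (4B, 4-aligned)
sizeof = 68, alignof = 4
72 − 68 = 4

4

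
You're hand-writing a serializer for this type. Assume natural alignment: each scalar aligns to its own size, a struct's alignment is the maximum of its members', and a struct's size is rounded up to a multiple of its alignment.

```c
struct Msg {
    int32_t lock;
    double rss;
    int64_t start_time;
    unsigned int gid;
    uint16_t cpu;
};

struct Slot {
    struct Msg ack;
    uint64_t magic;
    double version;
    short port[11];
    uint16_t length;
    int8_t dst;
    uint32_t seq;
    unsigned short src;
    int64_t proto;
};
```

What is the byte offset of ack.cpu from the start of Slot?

Msg: lock at 0 (size 4, align 4) → ends 4; pad 4 to align 8 for rss; rss at 8 (size 8, align 8) → ends 16; start_time at 16 (size 8, align 8) → ends 24; gid at 24 (size 4, align 4) → ends 28; cpu at 28 (size 2, align 2) → ends 30; tail pad 2 to reach multiple of 8; total 32 bytes, alignment 8
ack at 0 (size 32, align 8) → ends 32
within Msg: cpu at 28
0 + 28 = 28

28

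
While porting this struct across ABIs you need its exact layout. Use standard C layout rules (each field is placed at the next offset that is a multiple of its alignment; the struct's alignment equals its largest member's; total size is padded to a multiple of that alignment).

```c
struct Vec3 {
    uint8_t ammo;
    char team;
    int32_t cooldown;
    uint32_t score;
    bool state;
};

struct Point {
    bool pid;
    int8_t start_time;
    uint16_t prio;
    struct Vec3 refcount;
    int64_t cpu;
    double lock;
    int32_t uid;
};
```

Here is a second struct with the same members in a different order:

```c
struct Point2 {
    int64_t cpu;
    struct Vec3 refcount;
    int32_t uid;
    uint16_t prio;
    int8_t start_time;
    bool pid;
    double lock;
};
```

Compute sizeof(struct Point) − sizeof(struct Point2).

Vec3: @0: ammo [1B, align 1] → 1; @1: team [1B, align 1] → 2; +2 pad (align 4); @4: cooldown [4B, align 4] → 8; @8: score [4B, align 4] → 12; @12: state [1B, align 1] → 13; +3 tail pad (align 4); size 16, align 4
@0: pid [1B, align 1] → 1
@1: start_time [1B, align 1] → 2
@2: prio [2B, align 2] → 4
@4: refcount [16B, align 4] → 20
+4 pad (align 8)
@24: cpu [8B, align 8] → 32
@32: lock [8B, align 8] → 40
@40: uid [4B, align 4] → 44
+4 tail pad (align 8)
size 48, align 8
— Point2 —
@0: cpu [8B, align 8] → 8
@8: refcount [16B, align 4] → 24
@24: uid [4B, align 4] → 28
@28: prio [2B, align 2] → 30
@30: start_time [1B, align 1] → 31
@31: pid [1B, align 1] → 32
@32: lock [8B, align 8] → 40
size 40, align 8
48 − 40 = 8

8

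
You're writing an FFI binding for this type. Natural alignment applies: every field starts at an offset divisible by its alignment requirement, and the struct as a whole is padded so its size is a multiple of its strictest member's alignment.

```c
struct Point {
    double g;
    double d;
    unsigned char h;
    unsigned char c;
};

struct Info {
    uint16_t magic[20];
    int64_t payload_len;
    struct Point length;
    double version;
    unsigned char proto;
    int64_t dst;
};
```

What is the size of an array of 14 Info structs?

1344

Point: 0..8  g  (8B, 8-aligned); 8..16  d  (8B, 8-aligned); 16..17  h  (1B, 1-aligned); 17..18  c  (1B, 1-aligned); 18..24  -- tail padding (6B); sizeof = 24, alignof = 8
0..40  magic  (40B, 2-aligned)
40..48  payload_len  (8B, 8-aligned)
48..72  length  (24B, 8-aligned)
72..80  version  (8B, 8-aligned)
80..81  proto  (1B, 1-aligned)
81..88  -- padding (7B)
88..96  dst  (8B, 8-aligned)
sizeof = 96, alignof = 8
array of 14: 14 × 96 = 1344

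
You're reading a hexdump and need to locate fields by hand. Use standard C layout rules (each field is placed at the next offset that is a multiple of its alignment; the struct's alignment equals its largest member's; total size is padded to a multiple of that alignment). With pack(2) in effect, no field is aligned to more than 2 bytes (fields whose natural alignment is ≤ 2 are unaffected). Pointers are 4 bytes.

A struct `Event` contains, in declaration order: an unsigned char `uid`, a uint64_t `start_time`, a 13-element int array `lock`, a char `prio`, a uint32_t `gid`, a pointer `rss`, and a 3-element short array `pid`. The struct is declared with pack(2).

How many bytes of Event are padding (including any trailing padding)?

@0: uid [1B, align 1] → 1
+1 pad (align 2)
@2: start_time [8B, align 2] → 10
@10: lock [52B, align 2] → 62
@62: prio [1B, align 1] → 63
+1 pad (align 2)
@64: gid [4B, align 2] → 68
@68: rss [4B, align 2] → 72
@72: pid [6B, align 2] → 78
size 78, align 2
data bytes 76, size 78 → padding 2

2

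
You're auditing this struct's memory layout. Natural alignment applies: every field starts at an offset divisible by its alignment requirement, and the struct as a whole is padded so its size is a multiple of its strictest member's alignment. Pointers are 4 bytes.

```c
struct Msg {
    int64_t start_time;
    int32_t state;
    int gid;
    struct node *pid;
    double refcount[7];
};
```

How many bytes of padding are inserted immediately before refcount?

start_time at 0 (size 8, align 8) → ends 8
state at 8 (size 4, align 4) → ends 12
gid at 12 (size 4, align 4) → ends 16
pid at 16 (size 4, align 4) → ends 20
pad 4 to align 8 for refcount
refcount at 24 (size 56, align 8) → ends 80

4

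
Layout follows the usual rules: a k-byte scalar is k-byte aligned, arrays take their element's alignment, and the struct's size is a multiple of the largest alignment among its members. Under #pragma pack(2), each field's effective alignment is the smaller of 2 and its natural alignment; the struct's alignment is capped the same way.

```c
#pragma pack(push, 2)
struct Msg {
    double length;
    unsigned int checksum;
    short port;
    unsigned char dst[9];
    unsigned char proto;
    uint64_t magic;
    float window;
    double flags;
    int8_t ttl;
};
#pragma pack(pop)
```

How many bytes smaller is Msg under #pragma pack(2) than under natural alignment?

natural layout:
  length at 0 (size 8, align 8) → ends 8
  checksum at 8 (size 4, align 4) → ends 12
  port at 12 (size 2, align 2) → ends 14
  dst at 14 (size 9, align 1) → ends 23
  proto at 23 (size 1, align 1) → ends 24
  magic at 24 (size 8, align 8) → ends 32
  window at 32 (size 4, align 4) → ends 36
  pad 4 to align 8 for flags
  flags at 40 (size 8, align 8) → ends 48
  ttl at 48 (size 1, align 1) → ends 49
  tail pad 7 to reach multiple of 8
  total 56 bytes, alignment 8
packed(2) layout:
  length at 0 (size 8, align 2) → ends 8
  checksum at 8 (size 4, align 2) → ends 12
  port at 12 (size 2, align 2) → ends 14
  dst at 14 (size 9, align 1) → ends 23
  proto at 23 (size 1, align 1) → ends 24
  magic at 24 (size 8, align 2) → ends 32
  window at 32 (size 4, align 2) → ends 36
  flags at 36 (size 8, align 2) → ends 44
  ttl at 44 (size 1, align 1) → ends 45
  tail pad 1 to reach multiple of 2
  total 46 bytes, alignment 2
56 − 46 = 10

10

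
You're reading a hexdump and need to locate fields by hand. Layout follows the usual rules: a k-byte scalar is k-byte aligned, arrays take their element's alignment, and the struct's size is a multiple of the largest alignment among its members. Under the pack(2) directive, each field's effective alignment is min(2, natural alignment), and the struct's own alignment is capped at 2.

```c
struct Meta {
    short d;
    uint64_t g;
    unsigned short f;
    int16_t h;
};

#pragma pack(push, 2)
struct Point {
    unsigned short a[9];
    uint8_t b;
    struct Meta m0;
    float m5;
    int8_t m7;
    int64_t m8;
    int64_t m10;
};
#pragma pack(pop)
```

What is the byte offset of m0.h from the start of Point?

38

Meta: d at 0 (size 2, align 2) → ends 2; pad 6 to align 8 for g; g at 8 (size 8, align 8) → ends 16; f at 16 (size 2, align 2) → ends 18; h at 18 (size 2, align 2) → ends 20; tail pad 4 to reach multiple of 8; total 24 bytes, alignment 8
a at 0 (size 18, align 2) → ends 18
b at 18 (size 1, align 1) → ends 19
pad 1 to align 2 for m0
m0 at 20 (size 24, align 2) → ends 44
within Meta: h at 18
20 + 18 = 38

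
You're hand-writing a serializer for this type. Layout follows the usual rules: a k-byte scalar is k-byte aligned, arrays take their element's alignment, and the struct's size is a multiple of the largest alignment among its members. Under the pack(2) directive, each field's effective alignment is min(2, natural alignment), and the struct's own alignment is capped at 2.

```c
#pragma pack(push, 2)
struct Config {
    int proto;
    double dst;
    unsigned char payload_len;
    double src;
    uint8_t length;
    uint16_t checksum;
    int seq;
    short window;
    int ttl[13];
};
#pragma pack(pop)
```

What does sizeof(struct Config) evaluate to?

0..4  proto  (4B, 2-aligned)
4..12  dst  (8B, 2-aligned)
12..13  payload_len  (1B, 1-aligned)
13..14  -- padding (1B)
14..22  src  (8B, 2-aligned)
22..23  length  (1B, 1-aligned)
23..24  -- padding (1B)
24..26  checksum  (2B, 2-aligned)
26..30  seq  (4B, 2-aligned)
30..32  window  (2B, 2-aligned)
32..84  ttl  (52B, 2-aligned)
sizeof = 84, alignof = 2

84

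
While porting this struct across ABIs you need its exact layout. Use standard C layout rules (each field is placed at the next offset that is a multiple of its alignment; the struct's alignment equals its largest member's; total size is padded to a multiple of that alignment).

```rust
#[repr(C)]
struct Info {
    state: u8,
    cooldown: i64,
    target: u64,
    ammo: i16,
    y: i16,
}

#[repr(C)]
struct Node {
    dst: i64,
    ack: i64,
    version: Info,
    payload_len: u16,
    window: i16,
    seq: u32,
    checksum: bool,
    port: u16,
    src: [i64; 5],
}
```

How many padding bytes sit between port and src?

Info: 0..1  state  (1B, 1-aligned); 1..8  -- padding (7B); 8..16  cooldown  (8B, 8-aligned); 16..24  target  (8B, 8-aligned); 24..26  ammo  (2B, 2-aligned); 26..28  y  (2B, 2-aligned); 28..32  -- tail padding (4B); sizeof = 32, alignof = 8
0..8  dst  (8B, 8-aligned)
8..16  ack  (8B, 8-aligned)
16..48  version  (32B, 8-aligned)
48..50  payload_len  (2B, 2-aligned)
50..52  window  (2B, 2-aligned)
52..56  seq  (4B, 4-aligned)
56..57  checksum  (1B, 1-aligned)
57..58  -- padding (1B)
58..60  port  (2B, 2-aligned)
60..64  -- padding (4B)
64..104  src  (40B, 8-aligned)

4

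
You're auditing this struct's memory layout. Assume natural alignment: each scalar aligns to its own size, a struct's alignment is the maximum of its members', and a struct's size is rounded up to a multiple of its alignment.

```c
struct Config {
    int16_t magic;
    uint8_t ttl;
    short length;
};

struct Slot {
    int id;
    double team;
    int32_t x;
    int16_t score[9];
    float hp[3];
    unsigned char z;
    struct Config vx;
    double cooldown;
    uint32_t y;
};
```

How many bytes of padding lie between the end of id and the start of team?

Config: 0..2  magic  (2B, 2-aligned); 2..3  ttl  (1B, 1-aligned); 3..4  -- padding (1B); 4..6  length  (2B, 2-aligned); sizeof = 6, alignof = 2
0..4  id  (4B, 4-aligned)
4..8  -- padding (4B)
8..16  team  (8B, 8-aligned)

4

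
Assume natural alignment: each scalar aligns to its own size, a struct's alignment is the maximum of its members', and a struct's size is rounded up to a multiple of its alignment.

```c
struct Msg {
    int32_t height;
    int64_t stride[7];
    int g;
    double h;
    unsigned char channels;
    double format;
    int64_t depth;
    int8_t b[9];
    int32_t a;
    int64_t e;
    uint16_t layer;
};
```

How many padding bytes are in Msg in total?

24

@0: height [4B, align 4] → 4
+4 pad (align 8)
@8: stride [56B, align 8] → 64
@64: g [4B, align 4] → 68
+4 pad (align 8)
@72: h [8B, align 8] → 80
@80: channels [1B, align 1] → 81
+7 pad (align 8)
@88: format [8B, align 8] → 96
@96: depth [8B, align 8] → 104
@104: b [9B, align 1] → 113
+3 pad (align 4)
@116: a [4B, align 4] → 120
@120: e [8B, align 8] → 128
@128: layer [2B, align 2] → 130
+6 tail pad (align 8)
size 136, align 8
data bytes 112, size 136 → padding 24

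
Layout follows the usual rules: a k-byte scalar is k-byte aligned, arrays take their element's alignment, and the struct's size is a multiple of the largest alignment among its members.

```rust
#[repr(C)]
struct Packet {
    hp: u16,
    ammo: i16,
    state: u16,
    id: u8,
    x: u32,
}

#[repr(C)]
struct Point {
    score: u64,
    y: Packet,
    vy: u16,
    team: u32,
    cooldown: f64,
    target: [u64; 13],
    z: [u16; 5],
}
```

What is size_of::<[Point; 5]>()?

800

Packet: @0: hp [2B, align 2] → 2; @2: ammo [2B, align 2] → 4; @4: state [2B, align 2] → 6; @6: id [1B, align 1] → 7; +1 pad (align 4); @8: x [4B, align 4] → 12; size 12, align 4
@0: score [8B, align 8] → 8
@8: y [12B, align 4] → 20
@20: vy [2B, align 2] → 22
+2 pad (align 4)
@24: team [4B, align 4] → 28
+4 pad (align 8)
@32: cooldown [8B, align 8] → 40
@40: target [104B, align 8] → 144
@144: z [10B, align 2] → 154
+6 tail pad (align 8)
size 160, align 8
array of 5: 5 × 160 = 800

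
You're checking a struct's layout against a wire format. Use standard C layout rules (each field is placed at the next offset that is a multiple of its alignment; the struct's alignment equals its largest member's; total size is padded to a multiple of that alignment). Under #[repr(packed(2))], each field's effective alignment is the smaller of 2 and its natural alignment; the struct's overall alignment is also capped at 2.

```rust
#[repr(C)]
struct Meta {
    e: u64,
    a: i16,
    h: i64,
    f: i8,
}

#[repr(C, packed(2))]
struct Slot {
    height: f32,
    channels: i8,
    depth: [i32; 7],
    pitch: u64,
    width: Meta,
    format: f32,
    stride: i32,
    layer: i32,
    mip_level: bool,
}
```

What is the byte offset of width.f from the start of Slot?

Meta: @0: e [8B, align 8] → 8; @8: a [2B, align 2] → 10; +6 pad (align 8); @16: h [8B, align 8] → 24; @24: f [1B, align 1] → 25; +7 tail pad (align 8); size 32, align 8
@0: height [4B, align 2] → 4
@4: channels [1B, align 1] → 5
+1 pad (align 2)
@6: depth [28B, align 2] → 34
@34: pitch [8B, align 2] → 42
@42: width [32B, align 2] → 74
within Meta: f at 24
42 + 24 = 66

66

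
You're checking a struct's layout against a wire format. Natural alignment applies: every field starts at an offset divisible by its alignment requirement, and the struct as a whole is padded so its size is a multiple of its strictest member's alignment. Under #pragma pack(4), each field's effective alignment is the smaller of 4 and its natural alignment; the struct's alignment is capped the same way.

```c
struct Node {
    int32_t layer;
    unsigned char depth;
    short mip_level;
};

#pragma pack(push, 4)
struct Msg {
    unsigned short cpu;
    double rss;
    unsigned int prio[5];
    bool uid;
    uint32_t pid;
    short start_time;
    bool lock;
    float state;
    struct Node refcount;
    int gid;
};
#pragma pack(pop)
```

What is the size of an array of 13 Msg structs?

Node: @0: layer [4B, align 4] → 4; @4: depth [1B, align 1] → 5; +1 pad (align 2); @6: mip_level [2B, align 2] → 8; size 8, align 4
@0: cpu [2B, align 2] → 2
+2 pad (align 4)
@4: rss [8B, align 4] → 12
@12: prio [20B, align 4] → 32
@32: uid [1B, align 1] → 33
+3 pad (align 4)
@36: pid [4B, align 4] → 40
@40: start_time [2B, align 2] → 42
@42: lock [1B, align 1] → 43
+1 pad (align 4)
@44: state [4B, align 4] → 48
@48: refcount [8B, align 4] → 56
@56: gid [4B, align 4] → 60
size 60, align 4
array of 13: 13 × 60 = 780

780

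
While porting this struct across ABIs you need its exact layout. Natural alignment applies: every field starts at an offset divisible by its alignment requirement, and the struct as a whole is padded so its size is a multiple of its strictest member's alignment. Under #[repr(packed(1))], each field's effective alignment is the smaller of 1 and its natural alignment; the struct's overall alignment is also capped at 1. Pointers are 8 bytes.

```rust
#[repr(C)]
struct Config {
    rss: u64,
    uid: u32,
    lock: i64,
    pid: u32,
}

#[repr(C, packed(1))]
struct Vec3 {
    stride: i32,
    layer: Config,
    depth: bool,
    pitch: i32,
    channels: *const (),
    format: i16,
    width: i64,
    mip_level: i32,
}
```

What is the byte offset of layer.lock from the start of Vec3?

Config: @0: rss [8B, align 8] → 8; @8: uid [4B, align 4] → 12; +4 pad (align 8); @16: lock [8B, align 8] → 24; @24: pid [4B, align 4] → 28; +4 tail pad (align 8); size 32, align 8
@0: stride [4B, align 1] → 4
@4: layer [32B, align 1] → 36
within Config: lock at 16
4 + 16 = 20

20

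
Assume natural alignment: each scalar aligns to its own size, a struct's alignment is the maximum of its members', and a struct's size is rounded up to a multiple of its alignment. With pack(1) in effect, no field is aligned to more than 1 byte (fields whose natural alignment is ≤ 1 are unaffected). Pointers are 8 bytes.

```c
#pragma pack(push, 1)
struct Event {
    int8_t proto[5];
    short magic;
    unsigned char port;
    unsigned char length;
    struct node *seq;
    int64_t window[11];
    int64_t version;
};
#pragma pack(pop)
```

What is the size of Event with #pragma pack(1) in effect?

0..5  proto  (5B, 1-aligned)
5..7  magic  (2B, 1-aligned)
7..8  port  (1B, 1-aligned)
8..9  length  (1B, 1-aligned)
9..17  seq  (8B, 1-aligned)
17..105  window  (88B, 1-aligned)
105..113  version  (8B, 1-aligned)
sizeof = 113, alignof = 1

113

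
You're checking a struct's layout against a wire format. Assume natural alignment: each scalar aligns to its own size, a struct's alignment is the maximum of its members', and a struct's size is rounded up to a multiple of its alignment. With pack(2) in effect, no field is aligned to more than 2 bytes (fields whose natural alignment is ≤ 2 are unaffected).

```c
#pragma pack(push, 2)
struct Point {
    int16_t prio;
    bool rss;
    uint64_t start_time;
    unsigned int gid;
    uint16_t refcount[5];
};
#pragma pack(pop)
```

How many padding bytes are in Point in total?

@0: prio [2B, align 2] → 2
@2: rss [1B, align 1] → 3
+1 pad (align 2)
@4: start_time [8B, align 2] → 12
@12: gid [4B, align 2] → 16
@16: refcount [10B, align 2] → 26
size 26, align 2
data bytes 25, size 26 → padding 1

1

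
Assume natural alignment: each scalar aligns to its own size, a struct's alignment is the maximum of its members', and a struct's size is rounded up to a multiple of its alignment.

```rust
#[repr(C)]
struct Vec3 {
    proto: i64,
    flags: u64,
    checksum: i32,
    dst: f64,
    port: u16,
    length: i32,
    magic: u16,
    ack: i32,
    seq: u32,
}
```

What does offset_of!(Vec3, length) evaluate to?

36

proto at 0 (size 8, align 8) → ends 8
flags at 8 (size 8, align 8) → ends 16
checksum at 16 (size 4, align 4) → ends 20
pad 4 to align 8 for dst
dst at 24 (size 8, align 8) → ends 32
port at 32 (size 2, align 2) → ends 34
pad 2 to align 4 for length
length at 36 (size 4, align 4) → ends 40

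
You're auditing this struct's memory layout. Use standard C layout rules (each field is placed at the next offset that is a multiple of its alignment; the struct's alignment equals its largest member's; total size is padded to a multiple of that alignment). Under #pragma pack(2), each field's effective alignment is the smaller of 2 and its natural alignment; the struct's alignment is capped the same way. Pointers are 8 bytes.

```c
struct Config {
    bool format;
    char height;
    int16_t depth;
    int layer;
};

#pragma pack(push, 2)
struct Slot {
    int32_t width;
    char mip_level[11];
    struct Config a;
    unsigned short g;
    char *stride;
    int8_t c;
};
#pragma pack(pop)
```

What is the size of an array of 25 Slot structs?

Config: format at 0 (size 1, align 1) → ends 1; height at 1 (size 1, align 1) → ends 2; depth at 2 (size 2, align 2) → ends 4; layer at 4 (size 4, align 4) → ends 8; total 8 bytes, alignment 4
width at 0 (size 4, align 2) → ends 4
mip_level at 4 (size 11, align 1) → ends 15
pad 1 to align 2 for a
a at 16 (size 8, align 2) → ends 24
g at 24 (size 2, align 2) → ends 26
stride at 26 (size 8, align 2) → ends 34
c at 34 (size 1, align 1) → ends 35
tail pad 1 to reach multiple of 2
total 36 bytes, alignment 2
array of 25: 25 × 36 = 900

900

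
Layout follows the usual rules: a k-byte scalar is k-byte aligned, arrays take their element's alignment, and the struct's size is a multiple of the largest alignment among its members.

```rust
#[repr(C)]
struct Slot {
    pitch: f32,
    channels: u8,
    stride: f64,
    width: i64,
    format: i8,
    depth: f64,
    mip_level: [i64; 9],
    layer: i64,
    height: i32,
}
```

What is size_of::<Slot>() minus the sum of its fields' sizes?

0..4  pitch  (4B, 4-aligned)
4..5  channels  (1B, 1-aligned)
5..8  -- padding (3B)
8..16  stride  (8B, 8-aligned)
16..24  width  (8B, 8-aligned)
24..25  format  (1B, 1-aligned)
25..32  -- padding (7B)
32..40  depth  (8B, 8-aligned)
40..112  mip_level  (72B, 8-aligned)
112..120  layer  (8B, 8-aligned)
120..124  height  (4B, 4-aligned)
124..128  -- tail padding (4B)
sizeof = 128, alignof = 8
data bytes 114, size 128 → padding 14

14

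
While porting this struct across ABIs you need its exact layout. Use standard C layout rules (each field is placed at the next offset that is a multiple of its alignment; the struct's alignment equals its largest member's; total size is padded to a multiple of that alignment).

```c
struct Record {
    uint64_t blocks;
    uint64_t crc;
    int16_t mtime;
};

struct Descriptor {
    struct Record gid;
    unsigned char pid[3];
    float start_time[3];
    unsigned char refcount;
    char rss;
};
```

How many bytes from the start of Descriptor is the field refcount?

40

Record: 0..8  blocks  (8B, 8-aligned); 8..16  crc  (8B, 8-aligned); 16..18  mtime  (2B, 2-aligned); 18..24  -- tail padding (6B); sizeof = 24, alignof = 8
0..24  gid  (24B, 8-aligned)
24..27  pid  (3B, 1-aligned)
27..28  -- padding (1B)
28..40  start_time  (12B, 4-aligned)
40..41  refcount  (1B, 1-aligned)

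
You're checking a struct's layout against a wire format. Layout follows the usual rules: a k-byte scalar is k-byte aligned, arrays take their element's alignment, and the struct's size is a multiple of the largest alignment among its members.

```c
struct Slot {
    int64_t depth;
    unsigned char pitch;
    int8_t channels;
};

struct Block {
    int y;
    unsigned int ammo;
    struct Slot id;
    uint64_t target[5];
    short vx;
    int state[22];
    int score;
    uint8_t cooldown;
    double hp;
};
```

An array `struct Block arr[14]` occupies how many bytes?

2464

Slot: @0: depth [8B, align 8] → 8; @8: pitch [1B, align 1] → 9; @9: channels [1B, align 1] → 10; +6 tail pad (align 8); size 16, align 8
@0: y [4B, align 4] → 4
@4: ammo [4B, align 4] → 8
@8: id [16B, align 8] → 24
@24: target [40B, align 8] → 64
@64: vx [2B, align 2] → 66
+2 pad (align 4)
@68: state [88B, align 4] → 156
@156: score [4B, align 4] → 160
@160: cooldown [1B, align 1] → 161
+7 pad (align 8)
@168: hp [8B, align 8] → 176
size 176, align 8
array of 14: 14 × 176 = 2464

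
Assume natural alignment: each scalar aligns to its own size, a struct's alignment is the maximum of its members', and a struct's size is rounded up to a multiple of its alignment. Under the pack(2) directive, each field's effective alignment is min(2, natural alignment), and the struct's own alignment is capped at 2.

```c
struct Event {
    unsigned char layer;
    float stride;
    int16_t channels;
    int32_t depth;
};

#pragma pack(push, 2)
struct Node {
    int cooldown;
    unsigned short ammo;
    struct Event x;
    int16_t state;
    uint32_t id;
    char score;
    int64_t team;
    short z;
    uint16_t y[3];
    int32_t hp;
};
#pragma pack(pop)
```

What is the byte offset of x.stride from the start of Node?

10

Event: layer at 0 (size 1, align 1) → ends 1; pad 3 to align 4 for stride; stride at 4 (size 4, align 4) → ends 8; channels at 8 (size 2, align 2) → ends 10; pad 2 to align 4 for depth; depth at 12 (size 4, align 4) → ends 16; total 16 bytes, alignment 4
cooldown at 0 (size 4, align 2) → ends 4
ammo at 4 (size 2, align 2) → ends 6
x at 6 (size 16, align 2) → ends 22
within Event: stride at 4
6 + 4 = 10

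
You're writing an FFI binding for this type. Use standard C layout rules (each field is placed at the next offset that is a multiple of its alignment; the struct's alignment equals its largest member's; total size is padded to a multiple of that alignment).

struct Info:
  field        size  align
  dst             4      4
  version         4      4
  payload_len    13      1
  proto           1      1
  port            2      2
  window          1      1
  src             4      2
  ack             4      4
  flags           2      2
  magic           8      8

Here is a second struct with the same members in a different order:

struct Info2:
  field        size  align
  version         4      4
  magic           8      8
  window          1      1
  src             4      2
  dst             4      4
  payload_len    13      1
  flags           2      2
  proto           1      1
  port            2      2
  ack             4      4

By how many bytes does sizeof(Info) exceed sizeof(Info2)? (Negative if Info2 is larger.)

@0: dst [4B, align 4] → 4
@4: version [4B, align 4] → 8
@8: payload_len [13B, align 1] → 21
@21: proto [1B, align 1] → 22
@22: port [2B, align 2] → 24
@24: window [1B, align 1] → 25
+1 pad (align 2)
@26: src [4B, align 2] → 30
+2 pad (align 4)
@32: ack [4B, align 4] → 36
@36: flags [2B, align 2] → 38
+2 pad (align 8)
@40: magic [8B, align 8] → 48
size 48, align 8
— Info2 —
@0: version [4B, align 4] → 4
+4 pad (align 8)
@8: magic [8B, align 8] → 16
@16: window [1B, align 1] → 17
+1 pad (align 2)
@18: src [4B, align 2] → 22
+2 pad (align 4)
@24: dst [4B, align 4] → 28
@28: payload_len [13B, align 1] → 41
+1 pad (align 2)
@42: flags [2B, align 2] → 44
@44: proto [1B, align 1] → 45
+1 pad (align 2)
@46: port [2B, align 2] → 48
@48: ack [4B, align 4] → 52
+4 tail pad (align 8)
size 56, align 8
48 − 56 = -8

-8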